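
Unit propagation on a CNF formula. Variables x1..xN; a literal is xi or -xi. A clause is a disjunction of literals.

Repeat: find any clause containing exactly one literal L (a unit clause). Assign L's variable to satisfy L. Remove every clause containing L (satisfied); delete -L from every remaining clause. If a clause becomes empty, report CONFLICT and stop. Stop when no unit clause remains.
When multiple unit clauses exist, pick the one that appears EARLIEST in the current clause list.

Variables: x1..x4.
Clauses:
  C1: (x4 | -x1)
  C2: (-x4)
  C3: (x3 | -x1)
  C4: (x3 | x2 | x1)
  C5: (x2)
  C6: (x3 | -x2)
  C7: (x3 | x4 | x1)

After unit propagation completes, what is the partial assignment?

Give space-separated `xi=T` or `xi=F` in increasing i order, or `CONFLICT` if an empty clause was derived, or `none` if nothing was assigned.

Answer: x1=F x2=T x3=T x4=F

Derivation:
unit clause [-4] forces x4=F; simplify:
  drop 4 from [4, -1] -> [-1]
  drop 4 from [3, 4, 1] -> [3, 1]
  satisfied 1 clause(s); 6 remain; assigned so far: [4]
unit clause [-1] forces x1=F; simplify:
  drop 1 from [3, 2, 1] -> [3, 2]
  drop 1 from [3, 1] -> [3]
  satisfied 2 clause(s); 4 remain; assigned so far: [1, 4]
unit clause [2] forces x2=T; simplify:
  drop -2 from [3, -2] -> [3]
  satisfied 2 clause(s); 2 remain; assigned so far: [1, 2, 4]
unit clause [3] forces x3=T; simplify:
  satisfied 2 clause(s); 0 remain; assigned so far: [1, 2, 3, 4]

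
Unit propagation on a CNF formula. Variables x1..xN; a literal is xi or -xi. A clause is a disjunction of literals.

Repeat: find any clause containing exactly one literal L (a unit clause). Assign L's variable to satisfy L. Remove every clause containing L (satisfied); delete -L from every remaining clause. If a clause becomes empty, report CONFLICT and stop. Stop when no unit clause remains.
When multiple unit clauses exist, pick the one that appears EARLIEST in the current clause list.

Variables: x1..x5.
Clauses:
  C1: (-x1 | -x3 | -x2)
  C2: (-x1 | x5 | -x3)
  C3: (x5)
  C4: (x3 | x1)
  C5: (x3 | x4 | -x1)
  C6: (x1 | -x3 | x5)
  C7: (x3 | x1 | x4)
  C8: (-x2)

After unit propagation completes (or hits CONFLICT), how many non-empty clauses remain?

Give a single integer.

Answer: 3

Derivation:
unit clause [5] forces x5=T; simplify:
  satisfied 3 clause(s); 5 remain; assigned so far: [5]
unit clause [-2] forces x2=F; simplify:
  satisfied 2 clause(s); 3 remain; assigned so far: [2, 5]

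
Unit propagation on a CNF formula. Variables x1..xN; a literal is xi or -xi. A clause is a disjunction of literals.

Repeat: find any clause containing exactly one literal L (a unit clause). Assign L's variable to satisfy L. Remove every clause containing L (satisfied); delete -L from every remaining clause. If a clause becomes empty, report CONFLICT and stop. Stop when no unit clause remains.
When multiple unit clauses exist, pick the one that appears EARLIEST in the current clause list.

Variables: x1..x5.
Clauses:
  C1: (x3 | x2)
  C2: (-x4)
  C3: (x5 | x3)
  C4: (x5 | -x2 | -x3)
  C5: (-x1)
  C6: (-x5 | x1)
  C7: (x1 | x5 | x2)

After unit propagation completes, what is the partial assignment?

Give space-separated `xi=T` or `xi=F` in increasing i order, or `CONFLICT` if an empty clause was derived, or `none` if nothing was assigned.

Answer: CONFLICT

Derivation:
unit clause [-4] forces x4=F; simplify:
  satisfied 1 clause(s); 6 remain; assigned so far: [4]
unit clause [-1] forces x1=F; simplify:
  drop 1 from [-5, 1] -> [-5]
  drop 1 from [1, 5, 2] -> [5, 2]
  satisfied 1 clause(s); 5 remain; assigned so far: [1, 4]
unit clause [-5] forces x5=F; simplify:
  drop 5 from [5, 3] -> [3]
  drop 5 from [5, -2, -3] -> [-2, -3]
  drop 5 from [5, 2] -> [2]
  satisfied 1 clause(s); 4 remain; assigned so far: [1, 4, 5]
unit clause [3] forces x3=T; simplify:
  drop -3 from [-2, -3] -> [-2]
  satisfied 2 clause(s); 2 remain; assigned so far: [1, 3, 4, 5]
unit clause [-2] forces x2=F; simplify:
  drop 2 from [2] -> [] (empty!)
  satisfied 1 clause(s); 1 remain; assigned so far: [1, 2, 3, 4, 5]
CONFLICT (empty clause)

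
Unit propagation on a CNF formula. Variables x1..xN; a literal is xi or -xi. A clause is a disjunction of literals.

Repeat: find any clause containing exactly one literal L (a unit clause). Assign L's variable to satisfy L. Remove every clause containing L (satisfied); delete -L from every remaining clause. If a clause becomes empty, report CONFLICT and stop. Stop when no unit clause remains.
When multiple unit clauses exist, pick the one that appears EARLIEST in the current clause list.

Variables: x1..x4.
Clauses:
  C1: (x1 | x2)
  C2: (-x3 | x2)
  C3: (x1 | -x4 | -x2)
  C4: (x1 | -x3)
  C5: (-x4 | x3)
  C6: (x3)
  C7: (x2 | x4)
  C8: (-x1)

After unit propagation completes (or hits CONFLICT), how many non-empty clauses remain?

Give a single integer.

unit clause [3] forces x3=T; simplify:
  drop -3 from [-3, 2] -> [2]
  drop -3 from [1, -3] -> [1]
  satisfied 2 clause(s); 6 remain; assigned so far: [3]
unit clause [2] forces x2=T; simplify:
  drop -2 from [1, -4, -2] -> [1, -4]
  satisfied 3 clause(s); 3 remain; assigned so far: [2, 3]
unit clause [1] forces x1=T; simplify:
  drop -1 from [-1] -> [] (empty!)
  satisfied 2 clause(s); 1 remain; assigned so far: [1, 2, 3]
CONFLICT (empty clause)

Answer: 0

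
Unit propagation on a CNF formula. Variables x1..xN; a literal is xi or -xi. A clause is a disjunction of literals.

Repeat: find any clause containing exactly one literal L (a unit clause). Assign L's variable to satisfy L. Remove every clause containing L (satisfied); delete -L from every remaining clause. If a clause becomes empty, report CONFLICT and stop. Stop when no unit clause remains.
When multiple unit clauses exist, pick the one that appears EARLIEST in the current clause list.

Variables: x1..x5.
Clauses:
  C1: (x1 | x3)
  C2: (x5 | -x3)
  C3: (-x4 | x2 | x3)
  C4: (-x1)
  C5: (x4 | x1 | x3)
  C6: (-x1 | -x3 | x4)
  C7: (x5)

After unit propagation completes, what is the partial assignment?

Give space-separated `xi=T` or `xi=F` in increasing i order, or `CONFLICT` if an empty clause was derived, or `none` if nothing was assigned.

unit clause [-1] forces x1=F; simplify:
  drop 1 from [1, 3] -> [3]
  drop 1 from [4, 1, 3] -> [4, 3]
  satisfied 2 clause(s); 5 remain; assigned so far: [1]
unit clause [3] forces x3=T; simplify:
  drop -3 from [5, -3] -> [5]
  satisfied 3 clause(s); 2 remain; assigned so far: [1, 3]
unit clause [5] forces x5=T; simplify:
  satisfied 2 clause(s); 0 remain; assigned so far: [1, 3, 5]

Answer: x1=F x3=T x5=T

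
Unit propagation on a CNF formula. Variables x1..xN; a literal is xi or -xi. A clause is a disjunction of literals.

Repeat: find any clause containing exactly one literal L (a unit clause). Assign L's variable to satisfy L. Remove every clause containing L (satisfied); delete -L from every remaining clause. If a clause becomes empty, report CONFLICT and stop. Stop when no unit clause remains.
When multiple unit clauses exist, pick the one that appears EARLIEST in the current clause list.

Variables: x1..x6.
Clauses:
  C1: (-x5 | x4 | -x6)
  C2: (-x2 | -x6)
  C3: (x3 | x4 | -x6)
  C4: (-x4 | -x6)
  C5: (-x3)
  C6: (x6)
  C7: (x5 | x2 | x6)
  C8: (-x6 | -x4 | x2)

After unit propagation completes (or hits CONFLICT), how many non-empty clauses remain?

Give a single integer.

unit clause [-3] forces x3=F; simplify:
  drop 3 from [3, 4, -6] -> [4, -6]
  satisfied 1 clause(s); 7 remain; assigned so far: [3]
unit clause [6] forces x6=T; simplify:
  drop -6 from [-5, 4, -6] -> [-5, 4]
  drop -6 from [-2, -6] -> [-2]
  drop -6 from [4, -6] -> [4]
  drop -6 from [-4, -6] -> [-4]
  drop -6 from [-6, -4, 2] -> [-4, 2]
  satisfied 2 clause(s); 5 remain; assigned so far: [3, 6]
unit clause [-2] forces x2=F; simplify:
  drop 2 from [-4, 2] -> [-4]
  satisfied 1 clause(s); 4 remain; assigned so far: [2, 3, 6]
unit clause [4] forces x4=T; simplify:
  drop -4 from [-4] -> [] (empty!)
  drop -4 from [-4] -> [] (empty!)
  satisfied 2 clause(s); 2 remain; assigned so far: [2, 3, 4, 6]
CONFLICT (empty clause)

Answer: 0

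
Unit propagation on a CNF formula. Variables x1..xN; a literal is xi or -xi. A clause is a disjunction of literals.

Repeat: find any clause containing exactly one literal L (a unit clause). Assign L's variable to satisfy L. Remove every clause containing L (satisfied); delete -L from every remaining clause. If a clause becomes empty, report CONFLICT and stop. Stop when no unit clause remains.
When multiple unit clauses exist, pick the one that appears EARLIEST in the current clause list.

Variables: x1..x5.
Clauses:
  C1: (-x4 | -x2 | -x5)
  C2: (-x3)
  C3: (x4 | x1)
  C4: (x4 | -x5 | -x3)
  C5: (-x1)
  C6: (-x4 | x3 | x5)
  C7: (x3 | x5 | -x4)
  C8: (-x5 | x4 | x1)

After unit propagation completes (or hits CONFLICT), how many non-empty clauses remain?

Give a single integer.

Answer: 0

Derivation:
unit clause [-3] forces x3=F; simplify:
  drop 3 from [-4, 3, 5] -> [-4, 5]
  drop 3 from [3, 5, -4] -> [5, -4]
  satisfied 2 clause(s); 6 remain; assigned so far: [3]
unit clause [-1] forces x1=F; simplify:
  drop 1 from [4, 1] -> [4]
  drop 1 from [-5, 4, 1] -> [-5, 4]
  satisfied 1 clause(s); 5 remain; assigned so far: [1, 3]
unit clause [4] forces x4=T; simplify:
  drop -4 from [-4, -2, -5] -> [-2, -5]
  drop -4 from [-4, 5] -> [5]
  drop -4 from [5, -4] -> [5]
  satisfied 2 clause(s); 3 remain; assigned so far: [1, 3, 4]
unit clause [5] forces x5=T; simplify:
  drop -5 from [-2, -5] -> [-2]
  satisfied 2 clause(s); 1 remain; assigned so far: [1, 3, 4, 5]
unit clause [-2] forces x2=F; simplify:
  satisfied 1 clause(s); 0 remain; assigned so far: [1, 2, 3, 4, 5]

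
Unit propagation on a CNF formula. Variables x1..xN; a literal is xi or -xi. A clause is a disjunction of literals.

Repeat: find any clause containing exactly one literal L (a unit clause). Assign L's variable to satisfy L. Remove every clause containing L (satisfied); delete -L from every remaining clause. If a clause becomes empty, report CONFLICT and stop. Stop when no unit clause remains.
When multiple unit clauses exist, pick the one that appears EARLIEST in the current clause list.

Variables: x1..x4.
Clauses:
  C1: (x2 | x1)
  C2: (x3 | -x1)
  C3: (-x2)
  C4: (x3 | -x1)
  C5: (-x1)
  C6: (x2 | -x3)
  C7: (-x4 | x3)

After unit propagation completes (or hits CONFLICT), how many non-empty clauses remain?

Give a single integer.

Answer: 4

Derivation:
unit clause [-2] forces x2=F; simplify:
  drop 2 from [2, 1] -> [1]
  drop 2 from [2, -3] -> [-3]
  satisfied 1 clause(s); 6 remain; assigned so far: [2]
unit clause [1] forces x1=T; simplify:
  drop -1 from [3, -1] -> [3]
  drop -1 from [3, -1] -> [3]
  drop -1 from [-1] -> [] (empty!)
  satisfied 1 clause(s); 5 remain; assigned so far: [1, 2]
CONFLICT (empty clause)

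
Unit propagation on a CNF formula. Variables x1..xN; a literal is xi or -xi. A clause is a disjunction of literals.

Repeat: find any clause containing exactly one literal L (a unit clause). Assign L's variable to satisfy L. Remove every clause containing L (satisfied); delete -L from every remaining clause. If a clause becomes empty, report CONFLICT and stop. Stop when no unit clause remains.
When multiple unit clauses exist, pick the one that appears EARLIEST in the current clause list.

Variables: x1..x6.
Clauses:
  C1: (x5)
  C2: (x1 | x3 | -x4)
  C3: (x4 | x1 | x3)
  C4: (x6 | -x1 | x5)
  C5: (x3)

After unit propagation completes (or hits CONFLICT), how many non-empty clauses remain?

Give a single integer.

Answer: 0

Derivation:
unit clause [5] forces x5=T; simplify:
  satisfied 2 clause(s); 3 remain; assigned so far: [5]
unit clause [3] forces x3=T; simplify:
  satisfied 3 clause(s); 0 remain; assigned so far: [3, 5]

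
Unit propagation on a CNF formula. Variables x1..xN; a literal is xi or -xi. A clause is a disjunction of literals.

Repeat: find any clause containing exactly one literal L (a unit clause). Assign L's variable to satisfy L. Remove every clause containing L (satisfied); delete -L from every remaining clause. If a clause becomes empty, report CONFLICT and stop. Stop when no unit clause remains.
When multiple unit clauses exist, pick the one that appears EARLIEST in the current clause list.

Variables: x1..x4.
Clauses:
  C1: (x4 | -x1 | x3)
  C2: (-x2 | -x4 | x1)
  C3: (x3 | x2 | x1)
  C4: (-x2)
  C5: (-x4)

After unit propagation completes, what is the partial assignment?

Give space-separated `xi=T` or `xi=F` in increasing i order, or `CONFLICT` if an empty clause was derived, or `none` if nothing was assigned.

Answer: x2=F x4=F

Derivation:
unit clause [-2] forces x2=F; simplify:
  drop 2 from [3, 2, 1] -> [3, 1]
  satisfied 2 clause(s); 3 remain; assigned so far: [2]
unit clause [-4] forces x4=F; simplify:
  drop 4 from [4, -1, 3] -> [-1, 3]
  satisfied 1 clause(s); 2 remain; assigned so far: [2, 4]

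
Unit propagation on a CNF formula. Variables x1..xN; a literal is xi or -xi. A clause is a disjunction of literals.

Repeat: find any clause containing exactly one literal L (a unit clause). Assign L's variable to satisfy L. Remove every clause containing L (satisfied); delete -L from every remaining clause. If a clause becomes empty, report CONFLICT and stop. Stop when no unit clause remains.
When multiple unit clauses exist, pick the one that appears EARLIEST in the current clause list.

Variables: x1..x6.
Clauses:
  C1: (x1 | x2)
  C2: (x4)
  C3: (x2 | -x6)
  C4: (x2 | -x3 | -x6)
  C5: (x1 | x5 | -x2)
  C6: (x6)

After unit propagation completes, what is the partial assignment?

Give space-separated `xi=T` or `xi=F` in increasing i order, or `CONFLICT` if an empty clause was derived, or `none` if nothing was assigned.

Answer: x2=T x4=T x6=T

Derivation:
unit clause [4] forces x4=T; simplify:
  satisfied 1 clause(s); 5 remain; assigned so far: [4]
unit clause [6] forces x6=T; simplify:
  drop -6 from [2, -6] -> [2]
  drop -6 from [2, -3, -6] -> [2, -3]
  satisfied 1 clause(s); 4 remain; assigned so far: [4, 6]
unit clause [2] forces x2=T; simplify:
  drop -2 from [1, 5, -2] -> [1, 5]
  satisfied 3 clause(s); 1 remain; assigned so far: [2, 4, 6]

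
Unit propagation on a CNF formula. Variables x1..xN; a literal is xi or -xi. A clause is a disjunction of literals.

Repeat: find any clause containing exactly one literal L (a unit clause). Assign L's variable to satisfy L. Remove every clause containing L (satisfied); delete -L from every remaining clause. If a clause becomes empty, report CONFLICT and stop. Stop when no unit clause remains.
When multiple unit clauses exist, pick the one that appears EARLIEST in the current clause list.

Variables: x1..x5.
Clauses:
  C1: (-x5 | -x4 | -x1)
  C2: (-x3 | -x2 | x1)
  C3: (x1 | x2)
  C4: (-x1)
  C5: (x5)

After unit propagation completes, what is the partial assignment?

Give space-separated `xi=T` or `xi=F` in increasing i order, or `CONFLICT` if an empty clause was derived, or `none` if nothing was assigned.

Answer: x1=F x2=T x3=F x5=T

Derivation:
unit clause [-1] forces x1=F; simplify:
  drop 1 from [-3, -2, 1] -> [-3, -2]
  drop 1 from [1, 2] -> [2]
  satisfied 2 clause(s); 3 remain; assigned so far: [1]
unit clause [2] forces x2=T; simplify:
  drop -2 from [-3, -2] -> [-3]
  satisfied 1 clause(s); 2 remain; assigned so far: [1, 2]
unit clause [-3] forces x3=F; simplify:
  satisfied 1 clause(s); 1 remain; assigned so far: [1, 2, 3]
unit clause [5] forces x5=T; simplify:
  satisfied 1 clause(s); 0 remain; assigned so far: [1, 2, 3, 5]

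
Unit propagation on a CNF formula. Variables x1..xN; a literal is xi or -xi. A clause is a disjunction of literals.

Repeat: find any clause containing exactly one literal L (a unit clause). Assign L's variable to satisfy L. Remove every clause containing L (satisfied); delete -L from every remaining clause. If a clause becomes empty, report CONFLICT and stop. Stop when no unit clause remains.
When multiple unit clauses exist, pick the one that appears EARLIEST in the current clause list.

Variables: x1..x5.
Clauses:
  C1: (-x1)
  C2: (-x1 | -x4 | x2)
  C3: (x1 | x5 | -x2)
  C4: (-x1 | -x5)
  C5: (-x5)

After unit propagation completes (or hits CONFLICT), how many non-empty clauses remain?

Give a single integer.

Answer: 0

Derivation:
unit clause [-1] forces x1=F; simplify:
  drop 1 from [1, 5, -2] -> [5, -2]
  satisfied 3 clause(s); 2 remain; assigned so far: [1]
unit clause [-5] forces x5=F; simplify:
  drop 5 from [5, -2] -> [-2]
  satisfied 1 clause(s); 1 remain; assigned so far: [1, 5]
unit clause [-2] forces x2=F; simplify:
  satisfied 1 clause(s); 0 remain; assigned so far: [1, 2, 5]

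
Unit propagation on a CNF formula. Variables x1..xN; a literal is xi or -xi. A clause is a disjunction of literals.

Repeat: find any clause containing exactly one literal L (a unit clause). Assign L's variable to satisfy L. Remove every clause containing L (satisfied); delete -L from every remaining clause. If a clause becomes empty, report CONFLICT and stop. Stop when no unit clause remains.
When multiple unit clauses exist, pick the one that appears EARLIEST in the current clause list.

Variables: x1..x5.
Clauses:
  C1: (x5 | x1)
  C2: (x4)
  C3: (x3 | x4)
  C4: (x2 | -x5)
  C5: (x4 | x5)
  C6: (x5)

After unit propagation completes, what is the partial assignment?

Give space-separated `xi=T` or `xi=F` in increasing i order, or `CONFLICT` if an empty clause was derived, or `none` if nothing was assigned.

Answer: x2=T x4=T x5=T

Derivation:
unit clause [4] forces x4=T; simplify:
  satisfied 3 clause(s); 3 remain; assigned so far: [4]
unit clause [5] forces x5=T; simplify:
  drop -5 from [2, -5] -> [2]
  satisfied 2 clause(s); 1 remain; assigned so far: [4, 5]
unit clause [2] forces x2=T; simplify:
  satisfied 1 clause(s); 0 remain; assigned so far: [2, 4, 5]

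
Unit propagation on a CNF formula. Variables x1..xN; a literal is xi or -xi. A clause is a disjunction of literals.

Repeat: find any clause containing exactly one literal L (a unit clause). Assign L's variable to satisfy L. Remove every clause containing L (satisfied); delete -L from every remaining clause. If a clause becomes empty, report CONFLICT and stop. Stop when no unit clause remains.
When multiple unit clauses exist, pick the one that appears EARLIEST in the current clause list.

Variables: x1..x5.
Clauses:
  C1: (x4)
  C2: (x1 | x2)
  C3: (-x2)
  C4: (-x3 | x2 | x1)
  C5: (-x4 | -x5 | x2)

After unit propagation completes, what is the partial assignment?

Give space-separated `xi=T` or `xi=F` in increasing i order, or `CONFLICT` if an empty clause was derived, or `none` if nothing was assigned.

Answer: x1=T x2=F x4=T x5=F

Derivation:
unit clause [4] forces x4=T; simplify:
  drop -4 from [-4, -5, 2] -> [-5, 2]
  satisfied 1 clause(s); 4 remain; assigned so far: [4]
unit clause [-2] forces x2=F; simplify:
  drop 2 from [1, 2] -> [1]
  drop 2 from [-3, 2, 1] -> [-3, 1]
  drop 2 from [-5, 2] -> [-5]
  satisfied 1 clause(s); 3 remain; assigned so far: [2, 4]
unit clause [1] forces x1=T; simplify:
  satisfied 2 clause(s); 1 remain; assigned so far: [1, 2, 4]
unit clause [-5] forces x5=F; simplify:
  satisfied 1 clause(s); 0 remain; assigned so far: [1, 2, 4, 5]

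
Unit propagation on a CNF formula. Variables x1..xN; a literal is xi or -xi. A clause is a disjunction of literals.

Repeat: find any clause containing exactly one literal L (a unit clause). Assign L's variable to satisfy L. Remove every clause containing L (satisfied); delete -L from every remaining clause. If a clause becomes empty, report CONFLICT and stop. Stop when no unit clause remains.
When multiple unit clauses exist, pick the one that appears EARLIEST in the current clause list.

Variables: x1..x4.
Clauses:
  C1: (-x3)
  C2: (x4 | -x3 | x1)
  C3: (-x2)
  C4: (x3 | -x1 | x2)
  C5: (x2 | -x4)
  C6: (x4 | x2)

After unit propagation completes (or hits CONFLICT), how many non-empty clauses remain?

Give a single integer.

Answer: 0

Derivation:
unit clause [-3] forces x3=F; simplify:
  drop 3 from [3, -1, 2] -> [-1, 2]
  satisfied 2 clause(s); 4 remain; assigned so far: [3]
unit clause [-2] forces x2=F; simplify:
  drop 2 from [-1, 2] -> [-1]
  drop 2 from [2, -4] -> [-4]
  drop 2 from [4, 2] -> [4]
  satisfied 1 clause(s); 3 remain; assigned so far: [2, 3]
unit clause [-1] forces x1=F; simplify:
  satisfied 1 clause(s); 2 remain; assigned so far: [1, 2, 3]
unit clause [-4] forces x4=F; simplify:
  drop 4 from [4] -> [] (empty!)
  satisfied 1 clause(s); 1 remain; assigned so far: [1, 2, 3, 4]
CONFLICT (empty clause)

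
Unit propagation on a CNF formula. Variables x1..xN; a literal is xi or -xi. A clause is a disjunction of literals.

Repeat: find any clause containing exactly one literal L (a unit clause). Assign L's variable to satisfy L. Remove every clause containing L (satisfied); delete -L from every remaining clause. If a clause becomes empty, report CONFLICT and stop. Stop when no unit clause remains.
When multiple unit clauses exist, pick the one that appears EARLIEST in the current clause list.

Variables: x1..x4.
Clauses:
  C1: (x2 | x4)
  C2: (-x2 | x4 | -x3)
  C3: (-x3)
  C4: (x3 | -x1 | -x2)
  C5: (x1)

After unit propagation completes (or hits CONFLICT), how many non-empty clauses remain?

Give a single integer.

unit clause [-3] forces x3=F; simplify:
  drop 3 from [3, -1, -2] -> [-1, -2]
  satisfied 2 clause(s); 3 remain; assigned so far: [3]
unit clause [1] forces x1=T; simplify:
  drop -1 from [-1, -2] -> [-2]
  satisfied 1 clause(s); 2 remain; assigned so far: [1, 3]
unit clause [-2] forces x2=F; simplify:
  drop 2 from [2, 4] -> [4]
  satisfied 1 clause(s); 1 remain; assigned so far: [1, 2, 3]
unit clause [4] forces x4=T; simplify:
  satisfied 1 clause(s); 0 remain; assigned so far: [1, 2, 3, 4]

Answer: 0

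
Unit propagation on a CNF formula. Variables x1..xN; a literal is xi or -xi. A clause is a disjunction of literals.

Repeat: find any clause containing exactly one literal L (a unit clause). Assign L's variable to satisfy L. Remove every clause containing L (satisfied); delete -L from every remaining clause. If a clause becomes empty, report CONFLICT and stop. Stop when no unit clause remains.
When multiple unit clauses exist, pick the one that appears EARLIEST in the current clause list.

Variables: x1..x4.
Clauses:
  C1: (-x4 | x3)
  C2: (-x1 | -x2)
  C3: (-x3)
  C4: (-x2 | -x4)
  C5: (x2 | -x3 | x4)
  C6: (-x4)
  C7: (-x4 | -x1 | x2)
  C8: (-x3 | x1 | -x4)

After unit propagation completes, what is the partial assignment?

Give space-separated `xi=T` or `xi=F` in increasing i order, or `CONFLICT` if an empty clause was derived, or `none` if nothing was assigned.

unit clause [-3] forces x3=F; simplify:
  drop 3 from [-4, 3] -> [-4]
  satisfied 3 clause(s); 5 remain; assigned so far: [3]
unit clause [-4] forces x4=F; simplify:
  satisfied 4 clause(s); 1 remain; assigned so far: [3, 4]

Answer: x3=F x4=F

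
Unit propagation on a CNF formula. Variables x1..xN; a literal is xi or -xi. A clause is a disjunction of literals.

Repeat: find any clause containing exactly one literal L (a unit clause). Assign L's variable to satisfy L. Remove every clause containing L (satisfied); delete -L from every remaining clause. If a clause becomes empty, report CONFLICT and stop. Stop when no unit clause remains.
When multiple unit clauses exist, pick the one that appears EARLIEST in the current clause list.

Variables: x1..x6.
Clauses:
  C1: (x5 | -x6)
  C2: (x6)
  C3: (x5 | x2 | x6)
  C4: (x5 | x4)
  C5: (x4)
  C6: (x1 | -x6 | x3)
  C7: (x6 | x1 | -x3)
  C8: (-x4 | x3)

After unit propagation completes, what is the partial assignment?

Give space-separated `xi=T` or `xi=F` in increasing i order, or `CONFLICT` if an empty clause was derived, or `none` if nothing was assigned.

unit clause [6] forces x6=T; simplify:
  drop -6 from [5, -6] -> [5]
  drop -6 from [1, -6, 3] -> [1, 3]
  satisfied 3 clause(s); 5 remain; assigned so far: [6]
unit clause [5] forces x5=T; simplify:
  satisfied 2 clause(s); 3 remain; assigned so far: [5, 6]
unit clause [4] forces x4=T; simplify:
  drop -4 from [-4, 3] -> [3]
  satisfied 1 clause(s); 2 remain; assigned so far: [4, 5, 6]
unit clause [3] forces x3=T; simplify:
  satisfied 2 clause(s); 0 remain; assigned so far: [3, 4, 5, 6]

Answer: x3=T x4=T x5=T x6=T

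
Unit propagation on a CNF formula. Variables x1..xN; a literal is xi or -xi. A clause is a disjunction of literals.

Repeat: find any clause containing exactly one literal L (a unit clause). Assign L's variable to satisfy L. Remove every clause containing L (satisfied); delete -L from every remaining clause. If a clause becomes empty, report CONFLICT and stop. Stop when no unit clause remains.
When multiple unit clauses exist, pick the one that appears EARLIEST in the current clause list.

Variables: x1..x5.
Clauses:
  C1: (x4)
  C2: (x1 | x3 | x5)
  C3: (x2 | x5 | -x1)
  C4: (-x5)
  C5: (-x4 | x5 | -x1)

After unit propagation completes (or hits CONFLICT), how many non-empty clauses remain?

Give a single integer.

unit clause [4] forces x4=T; simplify:
  drop -4 from [-4, 5, -1] -> [5, -1]
  satisfied 1 clause(s); 4 remain; assigned so far: [4]
unit clause [-5] forces x5=F; simplify:
  drop 5 from [1, 3, 5] -> [1, 3]
  drop 5 from [2, 5, -1] -> [2, -1]
  drop 5 from [5, -1] -> [-1]
  satisfied 1 clause(s); 3 remain; assigned so far: [4, 5]
unit clause [-1] forces x1=F; simplify:
  drop 1 from [1, 3] -> [3]
  satisfied 2 clause(s); 1 remain; assigned so far: [1, 4, 5]
unit clause [3] forces x3=T; simplify:
  satisfied 1 clause(s); 0 remain; assigned so far: [1, 3, 4, 5]

Answer: 0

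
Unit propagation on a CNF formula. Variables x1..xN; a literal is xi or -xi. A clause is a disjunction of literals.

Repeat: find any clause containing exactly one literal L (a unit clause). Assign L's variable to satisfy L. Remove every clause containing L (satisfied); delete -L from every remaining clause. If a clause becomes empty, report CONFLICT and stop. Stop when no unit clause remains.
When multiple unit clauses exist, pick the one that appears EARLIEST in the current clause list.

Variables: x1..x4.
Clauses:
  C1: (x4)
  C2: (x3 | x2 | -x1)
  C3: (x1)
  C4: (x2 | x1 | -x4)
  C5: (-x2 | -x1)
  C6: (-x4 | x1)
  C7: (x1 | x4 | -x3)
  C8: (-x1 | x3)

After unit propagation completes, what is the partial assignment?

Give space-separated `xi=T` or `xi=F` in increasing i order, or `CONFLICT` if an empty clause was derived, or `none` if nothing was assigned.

unit clause [4] forces x4=T; simplify:
  drop -4 from [2, 1, -4] -> [2, 1]
  drop -4 from [-4, 1] -> [1]
  satisfied 2 clause(s); 6 remain; assigned so far: [4]
unit clause [1] forces x1=T; simplify:
  drop -1 from [3, 2, -1] -> [3, 2]
  drop -1 from [-2, -1] -> [-2]
  drop -1 from [-1, 3] -> [3]
  satisfied 3 clause(s); 3 remain; assigned so far: [1, 4]
unit clause [-2] forces x2=F; simplify:
  drop 2 from [3, 2] -> [3]
  satisfied 1 clause(s); 2 remain; assigned so far: [1, 2, 4]
unit clause [3] forces x3=T; simplify:
  satisfied 2 clause(s); 0 remain; assigned so far: [1, 2, 3, 4]

Answer: x1=T x2=F x3=T x4=T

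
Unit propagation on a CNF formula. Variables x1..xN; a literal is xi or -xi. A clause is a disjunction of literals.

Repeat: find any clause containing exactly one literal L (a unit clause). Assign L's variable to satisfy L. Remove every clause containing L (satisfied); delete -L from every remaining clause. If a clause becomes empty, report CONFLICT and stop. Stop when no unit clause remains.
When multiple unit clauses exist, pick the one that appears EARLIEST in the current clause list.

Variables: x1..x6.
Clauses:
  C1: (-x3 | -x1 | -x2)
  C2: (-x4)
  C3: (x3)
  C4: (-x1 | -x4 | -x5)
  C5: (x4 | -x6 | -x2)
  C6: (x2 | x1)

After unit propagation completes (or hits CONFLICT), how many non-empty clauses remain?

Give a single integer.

Answer: 3

Derivation:
unit clause [-4] forces x4=F; simplify:
  drop 4 from [4, -6, -2] -> [-6, -2]
  satisfied 2 clause(s); 4 remain; assigned so far: [4]
unit clause [3] forces x3=T; simplify:
  drop -3 from [-3, -1, -2] -> [-1, -2]
  satisfied 1 clause(s); 3 remain; assigned so far: [3, 4]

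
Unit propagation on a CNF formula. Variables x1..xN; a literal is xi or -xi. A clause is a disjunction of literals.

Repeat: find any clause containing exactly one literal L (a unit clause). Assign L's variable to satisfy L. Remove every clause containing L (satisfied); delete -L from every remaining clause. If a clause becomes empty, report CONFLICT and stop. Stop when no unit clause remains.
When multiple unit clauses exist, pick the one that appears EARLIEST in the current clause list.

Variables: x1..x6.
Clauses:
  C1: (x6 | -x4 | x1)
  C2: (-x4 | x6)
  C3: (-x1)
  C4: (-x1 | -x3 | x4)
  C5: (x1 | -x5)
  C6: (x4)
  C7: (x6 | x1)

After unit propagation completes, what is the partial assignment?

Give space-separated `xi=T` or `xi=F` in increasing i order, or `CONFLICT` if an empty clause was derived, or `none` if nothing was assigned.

Answer: x1=F x4=T x5=F x6=T

Derivation:
unit clause [-1] forces x1=F; simplify:
  drop 1 from [6, -4, 1] -> [6, -4]
  drop 1 from [1, -5] -> [-5]
  drop 1 from [6, 1] -> [6]
  satisfied 2 clause(s); 5 remain; assigned so far: [1]
unit clause [-5] forces x5=F; simplify:
  satisfied 1 clause(s); 4 remain; assigned so far: [1, 5]
unit clause [4] forces x4=T; simplify:
  drop -4 from [6, -4] -> [6]
  drop -4 from [-4, 6] -> [6]
  satisfied 1 clause(s); 3 remain; assigned so far: [1, 4, 5]
unit clause [6] forces x6=T; simplify:
  satisfied 3 clause(s); 0 remain; assigned so far: [1, 4, 5, 6]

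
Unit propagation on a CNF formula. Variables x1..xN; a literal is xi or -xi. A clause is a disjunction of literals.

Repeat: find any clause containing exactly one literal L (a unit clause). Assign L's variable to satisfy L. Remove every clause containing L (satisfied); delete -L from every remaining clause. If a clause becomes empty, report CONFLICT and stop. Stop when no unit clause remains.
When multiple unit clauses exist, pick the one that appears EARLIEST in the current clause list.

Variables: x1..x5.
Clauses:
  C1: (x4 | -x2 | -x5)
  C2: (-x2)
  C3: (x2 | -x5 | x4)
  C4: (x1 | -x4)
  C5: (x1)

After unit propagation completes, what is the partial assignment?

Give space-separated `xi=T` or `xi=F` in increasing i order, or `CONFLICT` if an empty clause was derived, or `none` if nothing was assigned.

unit clause [-2] forces x2=F; simplify:
  drop 2 from [2, -5, 4] -> [-5, 4]
  satisfied 2 clause(s); 3 remain; assigned so far: [2]
unit clause [1] forces x1=T; simplify:
  satisfied 2 clause(s); 1 remain; assigned so far: [1, 2]

Answer: x1=T x2=F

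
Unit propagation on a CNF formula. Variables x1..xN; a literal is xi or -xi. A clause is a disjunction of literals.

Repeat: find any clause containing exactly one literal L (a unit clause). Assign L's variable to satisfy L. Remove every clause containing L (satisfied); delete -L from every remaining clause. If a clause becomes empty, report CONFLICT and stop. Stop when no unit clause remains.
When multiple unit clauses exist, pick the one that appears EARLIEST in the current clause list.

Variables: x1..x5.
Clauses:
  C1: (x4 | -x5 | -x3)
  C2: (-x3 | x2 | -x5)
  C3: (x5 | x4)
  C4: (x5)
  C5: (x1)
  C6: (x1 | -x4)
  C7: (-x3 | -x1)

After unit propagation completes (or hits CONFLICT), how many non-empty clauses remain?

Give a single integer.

Answer: 0

Derivation:
unit clause [5] forces x5=T; simplify:
  drop -5 from [4, -5, -3] -> [4, -3]
  drop -5 from [-3, 2, -5] -> [-3, 2]
  satisfied 2 clause(s); 5 remain; assigned so far: [5]
unit clause [1] forces x1=T; simplify:
  drop -1 from [-3, -1] -> [-3]
  satisfied 2 clause(s); 3 remain; assigned so far: [1, 5]
unit clause [-3] forces x3=F; simplify:
  satisfied 3 clause(s); 0 remain; assigned so far: [1, 3, 5]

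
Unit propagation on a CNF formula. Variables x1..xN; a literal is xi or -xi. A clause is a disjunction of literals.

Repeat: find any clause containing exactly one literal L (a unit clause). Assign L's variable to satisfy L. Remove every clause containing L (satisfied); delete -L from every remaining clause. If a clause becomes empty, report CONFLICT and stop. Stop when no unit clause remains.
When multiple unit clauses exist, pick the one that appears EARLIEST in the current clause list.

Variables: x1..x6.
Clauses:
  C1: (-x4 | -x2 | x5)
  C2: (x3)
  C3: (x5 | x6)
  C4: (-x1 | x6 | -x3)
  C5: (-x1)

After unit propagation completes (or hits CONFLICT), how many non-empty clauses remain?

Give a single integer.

unit clause [3] forces x3=T; simplify:
  drop -3 from [-1, 6, -3] -> [-1, 6]
  satisfied 1 clause(s); 4 remain; assigned so far: [3]
unit clause [-1] forces x1=F; simplify:
  satisfied 2 clause(s); 2 remain; assigned so far: [1, 3]

Answer: 2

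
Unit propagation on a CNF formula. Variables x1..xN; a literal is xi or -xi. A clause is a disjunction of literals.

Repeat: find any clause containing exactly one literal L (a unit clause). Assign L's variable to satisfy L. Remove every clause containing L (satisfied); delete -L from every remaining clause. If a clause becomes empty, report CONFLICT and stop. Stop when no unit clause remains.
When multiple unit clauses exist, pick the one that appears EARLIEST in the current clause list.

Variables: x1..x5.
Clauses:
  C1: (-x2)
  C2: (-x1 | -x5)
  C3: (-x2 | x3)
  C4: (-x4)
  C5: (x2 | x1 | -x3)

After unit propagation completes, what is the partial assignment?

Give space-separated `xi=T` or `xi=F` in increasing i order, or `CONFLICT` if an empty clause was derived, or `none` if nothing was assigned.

unit clause [-2] forces x2=F; simplify:
  drop 2 from [2, 1, -3] -> [1, -3]
  satisfied 2 clause(s); 3 remain; assigned so far: [2]
unit clause [-4] forces x4=F; simplify:
  satisfied 1 clause(s); 2 remain; assigned so far: [2, 4]

Answer: x2=F x4=F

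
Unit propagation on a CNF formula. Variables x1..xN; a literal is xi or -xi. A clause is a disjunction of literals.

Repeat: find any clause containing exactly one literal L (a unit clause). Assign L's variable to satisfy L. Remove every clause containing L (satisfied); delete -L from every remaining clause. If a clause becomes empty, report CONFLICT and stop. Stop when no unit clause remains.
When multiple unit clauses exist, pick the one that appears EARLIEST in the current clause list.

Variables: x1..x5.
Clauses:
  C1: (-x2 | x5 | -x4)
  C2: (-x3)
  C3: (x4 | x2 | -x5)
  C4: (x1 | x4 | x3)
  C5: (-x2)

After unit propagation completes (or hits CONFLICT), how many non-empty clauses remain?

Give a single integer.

unit clause [-3] forces x3=F; simplify:
  drop 3 from [1, 4, 3] -> [1, 4]
  satisfied 1 clause(s); 4 remain; assigned so far: [3]
unit clause [-2] forces x2=F; simplify:
  drop 2 from [4, 2, -5] -> [4, -5]
  satisfied 2 clause(s); 2 remain; assigned so far: [2, 3]

Answer: 2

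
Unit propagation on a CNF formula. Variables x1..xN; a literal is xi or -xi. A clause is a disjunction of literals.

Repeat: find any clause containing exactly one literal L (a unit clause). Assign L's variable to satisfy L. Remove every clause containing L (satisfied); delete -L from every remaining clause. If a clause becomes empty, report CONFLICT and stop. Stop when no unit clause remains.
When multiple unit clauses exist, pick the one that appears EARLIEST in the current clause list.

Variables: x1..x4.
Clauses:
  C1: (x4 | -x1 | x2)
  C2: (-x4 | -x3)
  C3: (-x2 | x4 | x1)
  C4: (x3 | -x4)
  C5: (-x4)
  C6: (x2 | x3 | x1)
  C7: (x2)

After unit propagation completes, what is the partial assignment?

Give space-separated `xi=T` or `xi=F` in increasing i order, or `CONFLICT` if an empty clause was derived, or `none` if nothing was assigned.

Answer: x1=T x2=T x4=F

Derivation:
unit clause [-4] forces x4=F; simplify:
  drop 4 from [4, -1, 2] -> [-1, 2]
  drop 4 from [-2, 4, 1] -> [-2, 1]
  satisfied 3 clause(s); 4 remain; assigned so far: [4]
unit clause [2] forces x2=T; simplify:
  drop -2 from [-2, 1] -> [1]
  satisfied 3 clause(s); 1 remain; assigned so far: [2, 4]
unit clause [1] forces x1=T; simplify:
  satisfied 1 clause(s); 0 remain; assigned so far: [1, 2, 4]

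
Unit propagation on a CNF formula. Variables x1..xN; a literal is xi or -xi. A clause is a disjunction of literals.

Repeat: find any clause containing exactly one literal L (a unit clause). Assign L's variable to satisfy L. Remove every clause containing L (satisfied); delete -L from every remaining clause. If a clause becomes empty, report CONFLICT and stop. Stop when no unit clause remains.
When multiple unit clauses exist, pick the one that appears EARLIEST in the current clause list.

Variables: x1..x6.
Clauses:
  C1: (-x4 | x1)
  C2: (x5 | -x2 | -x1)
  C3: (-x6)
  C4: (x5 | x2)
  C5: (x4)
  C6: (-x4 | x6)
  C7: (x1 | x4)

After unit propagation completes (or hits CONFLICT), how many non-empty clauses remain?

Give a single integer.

unit clause [-6] forces x6=F; simplify:
  drop 6 from [-4, 6] -> [-4]
  satisfied 1 clause(s); 6 remain; assigned so far: [6]
unit clause [4] forces x4=T; simplify:
  drop -4 from [-4, 1] -> [1]
  drop -4 from [-4] -> [] (empty!)
  satisfied 2 clause(s); 4 remain; assigned so far: [4, 6]
CONFLICT (empty clause)

Answer: 3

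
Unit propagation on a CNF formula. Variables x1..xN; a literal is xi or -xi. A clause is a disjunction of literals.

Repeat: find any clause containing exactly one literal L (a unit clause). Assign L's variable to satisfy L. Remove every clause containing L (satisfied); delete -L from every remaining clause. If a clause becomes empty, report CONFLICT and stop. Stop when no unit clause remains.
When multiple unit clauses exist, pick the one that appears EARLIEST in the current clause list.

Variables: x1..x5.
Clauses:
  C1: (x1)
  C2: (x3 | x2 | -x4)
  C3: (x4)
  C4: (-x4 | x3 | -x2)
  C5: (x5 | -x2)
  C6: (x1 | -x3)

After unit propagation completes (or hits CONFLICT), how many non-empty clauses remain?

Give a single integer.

unit clause [1] forces x1=T; simplify:
  satisfied 2 clause(s); 4 remain; assigned so far: [1]
unit clause [4] forces x4=T; simplify:
  drop -4 from [3, 2, -4] -> [3, 2]
  drop -4 from [-4, 3, -2] -> [3, -2]
  satisfied 1 clause(s); 3 remain; assigned so far: [1, 4]

Answer: 3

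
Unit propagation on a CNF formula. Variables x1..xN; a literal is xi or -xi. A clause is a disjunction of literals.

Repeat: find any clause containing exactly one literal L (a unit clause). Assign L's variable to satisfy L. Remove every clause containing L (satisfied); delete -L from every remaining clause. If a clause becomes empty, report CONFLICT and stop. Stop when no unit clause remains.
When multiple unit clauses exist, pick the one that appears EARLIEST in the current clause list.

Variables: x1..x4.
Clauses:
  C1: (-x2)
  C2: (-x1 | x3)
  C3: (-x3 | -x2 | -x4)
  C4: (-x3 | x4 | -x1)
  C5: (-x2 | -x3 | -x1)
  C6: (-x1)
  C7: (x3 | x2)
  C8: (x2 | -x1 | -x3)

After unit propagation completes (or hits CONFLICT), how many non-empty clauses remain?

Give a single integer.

unit clause [-2] forces x2=F; simplify:
  drop 2 from [3, 2] -> [3]
  drop 2 from [2, -1, -3] -> [-1, -3]
  satisfied 3 clause(s); 5 remain; assigned so far: [2]
unit clause [-1] forces x1=F; simplify:
  satisfied 4 clause(s); 1 remain; assigned so far: [1, 2]
unit clause [3] forces x3=T; simplify:
  satisfied 1 clause(s); 0 remain; assigned so far: [1, 2, 3]

Answer: 0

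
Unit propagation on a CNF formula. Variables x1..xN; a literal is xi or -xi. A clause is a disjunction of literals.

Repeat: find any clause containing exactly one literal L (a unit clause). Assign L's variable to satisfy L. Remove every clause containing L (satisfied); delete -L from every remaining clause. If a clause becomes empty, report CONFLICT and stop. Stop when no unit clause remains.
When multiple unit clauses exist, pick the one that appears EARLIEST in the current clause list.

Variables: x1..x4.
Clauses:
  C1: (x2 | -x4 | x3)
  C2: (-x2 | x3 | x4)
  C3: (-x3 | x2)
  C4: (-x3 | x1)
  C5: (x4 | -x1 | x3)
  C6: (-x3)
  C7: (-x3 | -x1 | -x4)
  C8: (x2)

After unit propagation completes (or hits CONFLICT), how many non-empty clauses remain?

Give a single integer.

Answer: 0

Derivation:
unit clause [-3] forces x3=F; simplify:
  drop 3 from [2, -4, 3] -> [2, -4]
  drop 3 from [-2, 3, 4] -> [-2, 4]
  drop 3 from [4, -1, 3] -> [4, -1]
  satisfied 4 clause(s); 4 remain; assigned so far: [3]
unit clause [2] forces x2=T; simplify:
  drop -2 from [-2, 4] -> [4]
  satisfied 2 clause(s); 2 remain; assigned so far: [2, 3]
unit clause [4] forces x4=T; simplify:
  satisfied 2 clause(s); 0 remain; assigned so far: [2, 3, 4]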